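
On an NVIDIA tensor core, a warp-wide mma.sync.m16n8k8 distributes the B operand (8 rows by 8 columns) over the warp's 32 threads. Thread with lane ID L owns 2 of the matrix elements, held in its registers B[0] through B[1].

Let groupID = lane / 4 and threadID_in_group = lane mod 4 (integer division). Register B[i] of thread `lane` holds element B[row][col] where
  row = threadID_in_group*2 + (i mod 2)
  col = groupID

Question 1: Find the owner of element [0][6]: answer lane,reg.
24,0

c=6→G=6  r=0→T=0,p=0
L=6*4+0=24  i=0=0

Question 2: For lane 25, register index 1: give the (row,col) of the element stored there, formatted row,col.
3,6

25: g=6,t=1
[1] (1*2+1,6) = (3,6)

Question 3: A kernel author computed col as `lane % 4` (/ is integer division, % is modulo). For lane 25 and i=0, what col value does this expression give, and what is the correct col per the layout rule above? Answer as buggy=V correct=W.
`lane % 4`[25,0]=>1
lane 25: grp=6 (25/4), tig=1 (25%4)
i=0: r=1*2+0=2, c=grp=6
col: 1 vs 6

buggy=1 correct=6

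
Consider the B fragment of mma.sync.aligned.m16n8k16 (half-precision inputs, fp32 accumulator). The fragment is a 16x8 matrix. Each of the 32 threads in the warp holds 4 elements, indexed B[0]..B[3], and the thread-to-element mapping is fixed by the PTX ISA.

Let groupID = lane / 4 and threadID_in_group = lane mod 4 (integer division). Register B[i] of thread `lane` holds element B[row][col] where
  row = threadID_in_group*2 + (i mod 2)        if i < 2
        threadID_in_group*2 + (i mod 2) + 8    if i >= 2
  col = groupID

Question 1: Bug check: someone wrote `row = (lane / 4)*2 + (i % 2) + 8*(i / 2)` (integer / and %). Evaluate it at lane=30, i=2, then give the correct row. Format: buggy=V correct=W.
buggy=22 correct=12

`(lane / 4)*2 + (i % 2) + 8*(i / 2)`[30,2]⇒22
lane 30: gr=7 (30/4), th=2 (30%4)
i=2: r=2*2+0+8=12, c=gr=7
row: 22 vs 12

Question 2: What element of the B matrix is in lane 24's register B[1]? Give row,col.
1,6

L=24⇒gr=24>>2=6, th=24&3=0
[1]⇒row 0·2+1+0=1  col gr=6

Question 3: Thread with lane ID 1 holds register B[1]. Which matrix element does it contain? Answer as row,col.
lane 1: gid=0 (1/4), tid=1 (1%4)
i=1: r=1*2+1+0=3, c=gid=0

3,0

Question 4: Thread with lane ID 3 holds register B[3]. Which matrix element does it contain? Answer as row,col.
15,0

3: G=0,T=3
[3] (3*2+1+8,0) = (15,0)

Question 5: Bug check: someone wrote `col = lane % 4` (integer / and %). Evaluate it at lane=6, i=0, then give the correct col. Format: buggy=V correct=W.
buggy=2 correct=1

`lane % 4`[6,0]⇒2
lane 6⇒6/4=1, 6 mod 4=2
i=0  r:2·2+0+0⇒4  c:1
col: 2 vs 1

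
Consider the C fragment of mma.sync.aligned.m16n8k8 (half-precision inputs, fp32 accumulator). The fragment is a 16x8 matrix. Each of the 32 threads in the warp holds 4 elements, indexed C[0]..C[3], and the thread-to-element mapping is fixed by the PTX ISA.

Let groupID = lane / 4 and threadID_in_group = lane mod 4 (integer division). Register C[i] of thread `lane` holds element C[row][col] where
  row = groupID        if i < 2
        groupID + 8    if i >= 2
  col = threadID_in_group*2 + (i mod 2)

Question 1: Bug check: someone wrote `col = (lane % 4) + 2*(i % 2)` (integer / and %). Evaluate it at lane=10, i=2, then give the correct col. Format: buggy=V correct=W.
buggy=2 correct=4

`(lane % 4) + 2*(i % 2)`[10,2]⇒2
L=10⇒gr=10>>2=2, th=10&3=2
[2]⇒row 2+8=10  col 2·2+0=4
col: 2 vs 4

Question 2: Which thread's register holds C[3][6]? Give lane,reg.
r=3->g=3,rb=0  c=6->t=3,b0=0
L=3*4+3=15  i=0*2+0=0

15,0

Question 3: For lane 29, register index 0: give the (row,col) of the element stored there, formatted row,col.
lane 29: G=7 (29/4), T=1 (29%4)
i=0: r=7+0=7, c=1*2+0=2

7,2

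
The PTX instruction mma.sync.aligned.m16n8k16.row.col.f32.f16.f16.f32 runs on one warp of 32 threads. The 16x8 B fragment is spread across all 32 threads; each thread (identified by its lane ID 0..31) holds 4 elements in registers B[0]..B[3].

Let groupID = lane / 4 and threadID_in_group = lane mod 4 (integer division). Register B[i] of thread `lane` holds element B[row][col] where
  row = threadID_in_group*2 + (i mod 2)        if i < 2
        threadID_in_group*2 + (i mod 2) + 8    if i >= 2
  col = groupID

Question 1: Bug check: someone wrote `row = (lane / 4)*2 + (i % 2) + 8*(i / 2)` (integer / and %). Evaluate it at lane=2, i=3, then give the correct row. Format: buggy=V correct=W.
buggy=9 correct=13

`(lane / 4)*2 + (i % 2) + 8*(i / 2)`[2,3]->9
lane 2: g=0 (2/4), t=2 (2%4)
i=3: r=2*2+1+8=13, c=g=0
row: 9 vs 13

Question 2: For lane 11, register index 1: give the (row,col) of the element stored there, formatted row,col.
lane 11->11/4=2, 11 mod 4=3
i=1  r:2·3+1+0->7  c:2

7,2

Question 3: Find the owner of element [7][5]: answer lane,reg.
23,1

c: 5->gid=5  r: 7->r8=0,tid=3,i&1=1
L=5*4+3=23  i=0*2+1=1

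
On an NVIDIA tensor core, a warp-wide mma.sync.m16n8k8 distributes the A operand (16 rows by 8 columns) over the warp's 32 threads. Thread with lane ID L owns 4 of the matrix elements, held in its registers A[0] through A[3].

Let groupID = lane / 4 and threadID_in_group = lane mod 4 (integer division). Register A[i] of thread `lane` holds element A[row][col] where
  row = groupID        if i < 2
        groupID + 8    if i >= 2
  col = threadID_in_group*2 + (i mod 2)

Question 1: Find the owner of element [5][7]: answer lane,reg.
23,1

r=5⇒gr=5,Rb=0  c=7⇒th=3,odd=1
L=5*4+3=23  i=0*2+1=1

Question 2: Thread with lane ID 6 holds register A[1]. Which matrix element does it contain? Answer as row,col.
1,5

lane 6->6/4=1, 6 mod 4=2
i=1  r:1+0->1  c:2·2+1->5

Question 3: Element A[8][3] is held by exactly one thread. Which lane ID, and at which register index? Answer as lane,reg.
1,3

r: 8->gid=0,r8=1  c: 3->tid=1,i&1=1
L=0*4+1=1  i=1*2+1=3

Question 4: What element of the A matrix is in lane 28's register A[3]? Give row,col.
15,1

L=28->gid=28>>2=7, tid=28&3=0
[3]->row 7+8=15  col 0·2+1=1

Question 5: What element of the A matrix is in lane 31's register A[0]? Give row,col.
7,6

L=31->gid=31>>2=7, tid=31&3=3
[0]->row 7+0=7  col 3·2+0=6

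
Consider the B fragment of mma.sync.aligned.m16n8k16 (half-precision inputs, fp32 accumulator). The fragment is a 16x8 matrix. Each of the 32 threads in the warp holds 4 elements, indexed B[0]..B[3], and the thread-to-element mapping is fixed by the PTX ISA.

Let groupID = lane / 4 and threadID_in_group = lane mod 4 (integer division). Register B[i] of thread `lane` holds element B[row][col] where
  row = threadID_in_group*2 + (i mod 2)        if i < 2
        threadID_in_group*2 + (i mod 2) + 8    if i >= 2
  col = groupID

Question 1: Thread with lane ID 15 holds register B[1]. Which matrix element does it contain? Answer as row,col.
7,3

lane 15: gid=3 (15/4), tid=3 (15%4)
i=1: r=3*2+1+0=7, c=gid=3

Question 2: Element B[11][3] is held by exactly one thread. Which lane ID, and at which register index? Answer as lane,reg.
13,3

c=3->g=3  r=11->rb=1,t=1,b0=1
L=3*4+1=13  i=1*2+1=3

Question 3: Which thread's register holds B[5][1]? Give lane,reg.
6,1

c:1=>grp=1  r:5=>rB=0,tig=2,lo=1
L=1*4+2=6  i=0*2+1=1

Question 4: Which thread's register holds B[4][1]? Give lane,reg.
6,0

c:1=>grp=1  r:4=>rB=0,tig=2,lo=0
L=1*4+2=6  i=0*2+0=0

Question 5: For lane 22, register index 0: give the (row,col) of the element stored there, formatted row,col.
4,5

22: G=5,T=2
[0] (2*2+0+0,5) = (4,5)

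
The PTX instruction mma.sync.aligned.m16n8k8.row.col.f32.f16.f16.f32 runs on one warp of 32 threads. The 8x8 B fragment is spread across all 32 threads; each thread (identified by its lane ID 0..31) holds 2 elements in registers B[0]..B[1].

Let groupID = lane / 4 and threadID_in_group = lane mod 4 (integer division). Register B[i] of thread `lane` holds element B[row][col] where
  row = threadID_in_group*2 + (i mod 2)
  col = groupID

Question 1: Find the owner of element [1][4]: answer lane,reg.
16,1

c:4=>grp=4  r:1=>tig=0,lo=1
L=4*4+0=16  i=1=1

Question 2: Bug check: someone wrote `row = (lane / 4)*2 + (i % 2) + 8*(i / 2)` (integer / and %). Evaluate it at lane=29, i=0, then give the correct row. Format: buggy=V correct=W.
buggy=14 correct=2

`(lane / 4)*2 + (i % 2) + 8*(i / 2)`[29,0]⇒14
lane 29: gr=7 (29/4), th=1 (29%4)
i=0: r=1*2+0=2, c=gr=7
row: 14 vs 2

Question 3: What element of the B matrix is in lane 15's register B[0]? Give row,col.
15: gr=3,th=3
[0] (3*2+0,3) = (6,3)

6,3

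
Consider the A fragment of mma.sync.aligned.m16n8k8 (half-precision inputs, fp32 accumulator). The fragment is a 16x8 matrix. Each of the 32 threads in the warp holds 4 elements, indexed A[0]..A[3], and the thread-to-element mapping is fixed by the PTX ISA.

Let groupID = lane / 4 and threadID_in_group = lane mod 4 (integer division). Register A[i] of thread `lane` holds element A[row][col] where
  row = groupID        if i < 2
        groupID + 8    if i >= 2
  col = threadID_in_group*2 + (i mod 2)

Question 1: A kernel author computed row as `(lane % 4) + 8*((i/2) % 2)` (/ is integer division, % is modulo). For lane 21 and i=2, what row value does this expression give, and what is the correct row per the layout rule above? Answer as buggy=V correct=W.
`(lane % 4) + 8*((i/2) % 2)`[21,2]⇒9
lane 21⇒21/4=5, 21 mod 4=1
i=2  r:5+8⇒13  c:2·1+0⇒2
row: 9 vs 13

buggy=9 correct=13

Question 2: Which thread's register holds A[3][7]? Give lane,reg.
r: 3->gid=3,r8=0  c: 7->tid=3,i&1=1
L=3*4+3=15  i=0*2+1=1

15,1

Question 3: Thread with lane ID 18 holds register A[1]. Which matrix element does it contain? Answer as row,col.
18: g=4,t=2
[1] (4+0,2*2+1) = (4,5)

4,5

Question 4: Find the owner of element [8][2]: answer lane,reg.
1,2

r=8→G=0,rhi=1  c=2→T=1,p=0
L=0*4+1=1  i=1*2+0=2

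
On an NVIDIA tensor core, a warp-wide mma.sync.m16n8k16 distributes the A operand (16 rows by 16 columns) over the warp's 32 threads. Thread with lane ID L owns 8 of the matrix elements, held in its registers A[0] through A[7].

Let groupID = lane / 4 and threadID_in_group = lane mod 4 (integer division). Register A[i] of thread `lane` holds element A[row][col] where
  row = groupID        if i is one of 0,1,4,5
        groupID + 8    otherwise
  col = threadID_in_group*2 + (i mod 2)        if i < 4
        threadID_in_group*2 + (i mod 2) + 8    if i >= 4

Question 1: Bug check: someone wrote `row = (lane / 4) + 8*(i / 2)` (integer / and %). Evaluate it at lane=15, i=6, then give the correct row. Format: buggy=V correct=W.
`(lane / 4) + 8*(i / 2)`[15,6]⇒27
lane 15⇒15/4=3, 15 mod 4=3
i=6  r:3+8⇒11  c:2·3+0+8⇒14
row: 27 vs 11

buggy=27 correct=11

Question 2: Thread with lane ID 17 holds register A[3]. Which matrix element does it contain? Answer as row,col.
12,3

17: g=4,t=1
[3] (4+8,1*2+1+0) = (12,3)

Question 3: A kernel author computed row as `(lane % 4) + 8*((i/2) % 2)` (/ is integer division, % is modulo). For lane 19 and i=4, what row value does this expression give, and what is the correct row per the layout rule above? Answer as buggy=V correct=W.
`(lane % 4) + 8*((i/2) % 2)`[19,4]⇒3
L=19⇒gr=19>>2=4, th=19&3=3
[4]⇒row 4+0=4  col 3·2+0+8=14
row: 3 vs 4

buggy=3 correct=4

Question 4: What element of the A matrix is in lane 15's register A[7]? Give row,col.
11,15

15: gid=3,tid=3
[7] (3+8,3*2+1+8) = (11,15)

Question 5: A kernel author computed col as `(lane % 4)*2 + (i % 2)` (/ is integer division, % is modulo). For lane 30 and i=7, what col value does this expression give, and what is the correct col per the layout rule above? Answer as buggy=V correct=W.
buggy=5 correct=13

`(lane % 4)*2 + (i % 2)`[30,7]->5
L=30->gid=30>>2=7, tid=30&3=2
[7]->row 7+8=15  col 2·2+1+8=13
col: 5 vs 13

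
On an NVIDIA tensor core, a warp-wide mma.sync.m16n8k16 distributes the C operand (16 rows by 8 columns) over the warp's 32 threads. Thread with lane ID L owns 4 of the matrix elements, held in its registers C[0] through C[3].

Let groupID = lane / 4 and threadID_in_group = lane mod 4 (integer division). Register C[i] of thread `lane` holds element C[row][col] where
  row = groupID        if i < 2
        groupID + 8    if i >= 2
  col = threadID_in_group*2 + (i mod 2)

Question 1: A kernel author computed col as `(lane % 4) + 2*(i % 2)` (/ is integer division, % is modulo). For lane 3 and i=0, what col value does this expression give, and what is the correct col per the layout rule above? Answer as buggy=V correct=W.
buggy=3 correct=6

`(lane % 4) + 2*(i % 2)`[3,0]->3
3: g=0,t=3
[0] (0+0,3*2+0) = (0,6)
col: 3 vs 6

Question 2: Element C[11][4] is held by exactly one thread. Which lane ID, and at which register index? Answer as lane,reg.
14,2

r=11->g=3,rb=1  c=4->t=2,b0=0
L=3*4+2=14  i=1*2+0=2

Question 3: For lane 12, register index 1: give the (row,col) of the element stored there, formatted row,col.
lane 12=>12/4=3, 12 mod 4=0
i=1  r:3+0=>3  c:2·0+1=>1

3,1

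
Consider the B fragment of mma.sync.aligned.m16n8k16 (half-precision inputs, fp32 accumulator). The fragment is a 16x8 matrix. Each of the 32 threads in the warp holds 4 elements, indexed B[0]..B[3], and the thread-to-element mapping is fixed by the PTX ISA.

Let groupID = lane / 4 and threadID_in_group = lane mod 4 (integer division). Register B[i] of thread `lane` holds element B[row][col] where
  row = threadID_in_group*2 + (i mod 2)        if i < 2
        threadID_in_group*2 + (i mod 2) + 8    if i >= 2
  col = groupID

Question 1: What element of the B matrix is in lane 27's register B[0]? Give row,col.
L=27->gid=27>>2=6, tid=27&3=3
[0]->row 3·2+0+0=6  col gid=6

6,6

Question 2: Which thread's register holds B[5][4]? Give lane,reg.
c=4⇒gr=4  r=5⇒Rb=0,th=2,odd=1
L=4*4+2=18  i=0*2+1=1

18,1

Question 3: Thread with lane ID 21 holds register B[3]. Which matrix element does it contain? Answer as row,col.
11,5

L=21⇒gr=21>>2=5, th=21&3=1
[3]⇒row 1·2+1+8=11  col gr=5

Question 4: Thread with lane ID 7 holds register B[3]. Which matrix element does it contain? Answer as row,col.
15,1

lane 7: grp=1 (7/4), tig=3 (7%4)
i=3: r=3*2+1+8=15, c=grp=1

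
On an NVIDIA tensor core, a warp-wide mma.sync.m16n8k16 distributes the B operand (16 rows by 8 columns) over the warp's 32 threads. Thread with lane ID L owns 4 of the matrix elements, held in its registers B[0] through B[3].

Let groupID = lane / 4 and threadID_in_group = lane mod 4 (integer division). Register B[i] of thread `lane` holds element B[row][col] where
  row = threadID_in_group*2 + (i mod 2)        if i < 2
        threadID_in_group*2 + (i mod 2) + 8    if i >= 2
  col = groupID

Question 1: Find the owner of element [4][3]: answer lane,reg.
14,0

c=3⇒gr=3  r=4⇒Rb=0,th=2,odd=0
L=3*4+2=14  i=0*2+0=0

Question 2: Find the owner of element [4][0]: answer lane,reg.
2,0

c:0=>grp=0  r:4=>rB=0,tig=2,lo=0
L=0*4+2=2  i=0*2+0=0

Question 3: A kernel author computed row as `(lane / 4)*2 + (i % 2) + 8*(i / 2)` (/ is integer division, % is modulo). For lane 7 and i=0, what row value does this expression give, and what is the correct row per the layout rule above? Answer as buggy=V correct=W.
`(lane / 4)*2 + (i % 2) + 8*(i / 2)`[7,0]->2
L=7->gid=7>>2=1, tid=7&3=3
[0]->row 3·2+0+0=6  col gid=1
row: 2 vs 6

buggy=2 correct=6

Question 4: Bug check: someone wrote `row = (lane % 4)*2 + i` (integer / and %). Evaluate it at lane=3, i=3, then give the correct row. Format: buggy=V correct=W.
`(lane % 4)*2 + i`[3,3]->9
L=3->g=3>>2=0, t=3&3=3
[3]->row 3·2+1+8=15  col g=0
row: 9 vs 15

buggy=9 correct=15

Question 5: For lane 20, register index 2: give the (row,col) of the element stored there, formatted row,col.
lane 20: g=5 (20/4), t=0 (20%4)
i=2: r=0*2+0+8=8, c=g=5

8,5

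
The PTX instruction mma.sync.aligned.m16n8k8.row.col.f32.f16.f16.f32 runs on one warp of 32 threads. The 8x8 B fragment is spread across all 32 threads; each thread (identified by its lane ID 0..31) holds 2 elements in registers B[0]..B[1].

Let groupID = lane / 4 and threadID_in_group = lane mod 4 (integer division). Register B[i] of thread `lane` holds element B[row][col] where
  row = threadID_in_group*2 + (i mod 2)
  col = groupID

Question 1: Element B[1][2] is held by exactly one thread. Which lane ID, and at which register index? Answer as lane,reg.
c=2⇒gr=2  r=1⇒th=0,odd=1
L=2*4+0=8  i=1=1

8,1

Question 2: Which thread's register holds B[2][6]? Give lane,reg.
c=6⇒gr=6  r=2⇒th=1,odd=0
L=6*4+1=25  i=0=0

25,0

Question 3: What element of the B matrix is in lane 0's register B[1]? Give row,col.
0: g=0,t=0
[1] (0*2+1,0) = (1,0)

1,0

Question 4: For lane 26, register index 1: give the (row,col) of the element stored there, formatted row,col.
lane 26: gr=6 (26/4), th=2 (26%4)
i=1: r=2*2+1=5, c=gr=6

5,6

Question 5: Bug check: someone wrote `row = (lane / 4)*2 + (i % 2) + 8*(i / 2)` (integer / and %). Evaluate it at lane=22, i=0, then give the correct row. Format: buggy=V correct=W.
`(lane / 4)*2 + (i % 2) + 8*(i / 2)`[22,0]⇒10
lane 22⇒22/4=5, 22 mod 4=2
i=0  r:2·2+0⇒4  c:5
row: 10 vs 4

buggy=10 correct=4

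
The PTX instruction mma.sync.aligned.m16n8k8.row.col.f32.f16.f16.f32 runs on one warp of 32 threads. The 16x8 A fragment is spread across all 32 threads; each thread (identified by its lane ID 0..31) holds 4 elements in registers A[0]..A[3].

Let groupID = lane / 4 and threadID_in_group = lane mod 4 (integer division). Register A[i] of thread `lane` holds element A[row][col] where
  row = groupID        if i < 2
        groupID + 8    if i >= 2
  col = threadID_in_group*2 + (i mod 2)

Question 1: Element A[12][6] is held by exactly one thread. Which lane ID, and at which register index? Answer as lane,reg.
r=12->g=4,rb=1  c=6->t=3,b0=0
L=4*4+3=19  i=1*2+0=2

19,2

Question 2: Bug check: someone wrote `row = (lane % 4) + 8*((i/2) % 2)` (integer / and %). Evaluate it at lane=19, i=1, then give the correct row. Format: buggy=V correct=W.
`(lane % 4) + 8*((i/2) % 2)`[19,1]=>3
lane 19: grp=4 (19/4), tig=3 (19%4)
i=1: r=4+0=4, c=3*2+1=7
row: 3 vs 4

buggy=3 correct=4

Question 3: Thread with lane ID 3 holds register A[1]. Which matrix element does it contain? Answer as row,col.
lane 3⇒3/4=0, 3 mod 4=3
i=1  r:0+0⇒0  c:2·3+1⇒7

0,7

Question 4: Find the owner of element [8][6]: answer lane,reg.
r=8->g=0,rb=1  c=6->t=3,b0=0
L=0*4+3=3  i=1*2+0=2

3,2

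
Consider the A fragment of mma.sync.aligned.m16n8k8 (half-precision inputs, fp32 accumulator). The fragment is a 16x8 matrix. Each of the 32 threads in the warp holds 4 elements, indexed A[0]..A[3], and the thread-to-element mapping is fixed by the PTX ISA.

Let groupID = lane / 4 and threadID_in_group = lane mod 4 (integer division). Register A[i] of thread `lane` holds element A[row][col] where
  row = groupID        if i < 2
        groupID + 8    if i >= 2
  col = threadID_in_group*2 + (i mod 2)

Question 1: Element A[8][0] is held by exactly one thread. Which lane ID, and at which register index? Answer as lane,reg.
0,2

r: 8->gid=0,r8=1  c: 0->tid=0,i&1=0
L=0*4+0=0  i=1*2+0=2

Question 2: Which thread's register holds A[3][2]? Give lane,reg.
13,0

r=3→G=3,rhi=0  c=2→T=1,p=0
L=3*4+1=13  i=0*2+0=0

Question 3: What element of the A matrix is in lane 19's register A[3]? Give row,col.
lane 19->19/4=4, 19 mod 4=3
i=3  r:4+8->12  c:2·3+1->7

12,7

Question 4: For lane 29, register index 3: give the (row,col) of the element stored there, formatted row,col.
29: gr=7,th=1
[3] (7+8,1*2+1) = (15,3)

15,3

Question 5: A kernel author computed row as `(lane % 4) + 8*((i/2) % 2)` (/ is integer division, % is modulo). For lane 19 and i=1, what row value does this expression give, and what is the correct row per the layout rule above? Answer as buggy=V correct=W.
buggy=3 correct=4

`(lane % 4) + 8*((i/2) % 2)`[19,1]⇒3
lane 19: gr=4 (19/4), th=3 (19%4)
i=1: r=4+0=4, c=3*2+1=7
row: 3 vs 4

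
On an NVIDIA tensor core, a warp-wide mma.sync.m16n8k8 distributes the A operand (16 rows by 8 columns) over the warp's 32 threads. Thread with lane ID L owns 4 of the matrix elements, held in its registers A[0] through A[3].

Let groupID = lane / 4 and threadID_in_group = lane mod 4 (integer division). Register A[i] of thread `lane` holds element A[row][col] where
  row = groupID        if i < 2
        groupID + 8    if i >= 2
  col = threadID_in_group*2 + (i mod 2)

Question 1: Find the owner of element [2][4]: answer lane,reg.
r: 2->gid=2,r8=0  c: 4->tid=2,i&1=0
L=2*4+2=10  i=0*2+0=0

10,0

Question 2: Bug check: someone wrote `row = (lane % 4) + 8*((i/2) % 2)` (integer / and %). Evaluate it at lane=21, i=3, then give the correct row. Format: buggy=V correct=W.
buggy=9 correct=13

`(lane % 4) + 8*((i/2) % 2)`[21,3]=>9
21: grp=5,tig=1
[3] (5+8,1*2+1) = (13,3)
row: 9 vs 13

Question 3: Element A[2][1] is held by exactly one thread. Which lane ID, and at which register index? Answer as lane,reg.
r=2→G=2,rhi=0  c=1→T=0,p=1
L=2*4+0=8  i=0*2+1=1

8,1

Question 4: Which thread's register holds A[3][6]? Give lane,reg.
15,0

r=3→G=3,rhi=0  c=6→T=3,p=0
L=3*4+3=15  i=0*2+0=0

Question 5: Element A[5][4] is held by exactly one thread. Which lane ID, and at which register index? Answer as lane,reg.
22,0

r=5⇒gr=5,Rb=0  c=4⇒th=2,odd=0
L=5*4+2=22  i=0*2+0=0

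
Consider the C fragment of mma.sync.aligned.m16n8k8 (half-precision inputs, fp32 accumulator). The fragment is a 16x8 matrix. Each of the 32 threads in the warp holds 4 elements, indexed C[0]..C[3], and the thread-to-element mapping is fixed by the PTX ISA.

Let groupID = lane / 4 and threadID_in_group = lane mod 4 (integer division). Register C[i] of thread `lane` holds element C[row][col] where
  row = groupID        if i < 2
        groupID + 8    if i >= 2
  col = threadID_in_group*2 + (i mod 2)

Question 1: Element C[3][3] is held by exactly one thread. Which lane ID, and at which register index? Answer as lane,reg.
r=3⇒gr=3,Rb=0  c=3⇒th=1,odd=1
L=3*4+1=13  i=0*2+1=1

13,1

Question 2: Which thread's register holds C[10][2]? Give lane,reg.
r=10→G=2,rhi=1  c=2→T=1,p=0
L=2*4+1=9  i=1*2+0=2

9,2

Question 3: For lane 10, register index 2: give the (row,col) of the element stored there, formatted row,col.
lane 10: G=2 (10/4), T=2 (10%4)
i=2: r=2+8=10, c=2*2+0=4

10,4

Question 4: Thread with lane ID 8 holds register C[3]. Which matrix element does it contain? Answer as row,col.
8: gr=2,th=0
[3] (2+8,0*2+1) = (10,1)

10,1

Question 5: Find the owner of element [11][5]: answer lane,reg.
r: 11->gid=3,r8=1  c: 5->tid=2,i&1=1
L=3*4+2=14  i=1*2+1=3

14,3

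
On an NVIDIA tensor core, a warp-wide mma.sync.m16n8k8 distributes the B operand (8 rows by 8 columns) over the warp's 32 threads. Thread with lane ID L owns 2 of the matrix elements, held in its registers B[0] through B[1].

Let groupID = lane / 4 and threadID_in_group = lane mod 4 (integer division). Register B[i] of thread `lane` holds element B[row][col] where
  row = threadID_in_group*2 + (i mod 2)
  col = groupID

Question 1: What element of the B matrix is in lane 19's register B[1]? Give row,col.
L=19⇒gr=19>>2=4, th=19&3=3
[1]⇒row 3·2+1=7  col gr=4

7,4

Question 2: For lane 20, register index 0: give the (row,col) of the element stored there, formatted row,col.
0,5

lane 20=>20/4=5, 20 mod 4=0
i=0  r:2·0+0=>0  c:5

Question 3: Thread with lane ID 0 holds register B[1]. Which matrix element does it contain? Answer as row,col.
1,0

lane 0->0/4=0, 0 mod 4=0
i=1  r:2·0+1->1  c:0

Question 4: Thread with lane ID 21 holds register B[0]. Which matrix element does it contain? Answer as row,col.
lane 21: gid=5 (21/4), tid=1 (21%4)
i=0: r=1*2+0=2, c=gid=5

2,5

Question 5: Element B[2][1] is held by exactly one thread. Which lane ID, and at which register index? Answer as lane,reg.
c:1=>grp=1  r:2=>tig=1,lo=0
L=1*4+1=5  i=0=0

5,0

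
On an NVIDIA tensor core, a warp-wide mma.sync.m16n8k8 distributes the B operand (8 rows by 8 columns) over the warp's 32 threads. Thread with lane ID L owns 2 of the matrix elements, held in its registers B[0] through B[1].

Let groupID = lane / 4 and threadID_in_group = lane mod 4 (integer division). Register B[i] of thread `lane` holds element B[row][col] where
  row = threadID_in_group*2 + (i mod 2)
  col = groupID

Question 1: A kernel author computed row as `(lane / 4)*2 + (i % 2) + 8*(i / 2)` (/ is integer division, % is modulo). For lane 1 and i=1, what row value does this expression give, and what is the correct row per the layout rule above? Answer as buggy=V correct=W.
buggy=1 correct=3

`(lane / 4)*2 + (i % 2) + 8*(i / 2)`[1,1]⇒1
lane 1⇒1/4=0, 1 mod 4=1
i=1  r:2·1+1⇒3  c:0
row: 1 vs 3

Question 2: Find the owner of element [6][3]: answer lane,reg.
15,0

c: 3->gid=3  r: 6->tid=3,i&1=0
L=3*4+3=15  i=0=0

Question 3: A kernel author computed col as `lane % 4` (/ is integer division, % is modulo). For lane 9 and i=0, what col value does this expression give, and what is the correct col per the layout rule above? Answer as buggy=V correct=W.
`lane % 4`[9,0]=>1
lane 9: grp=2 (9/4), tig=1 (9%4)
i=0: r=1*2+0=2, c=grp=2
col: 1 vs 2

buggy=1 correct=2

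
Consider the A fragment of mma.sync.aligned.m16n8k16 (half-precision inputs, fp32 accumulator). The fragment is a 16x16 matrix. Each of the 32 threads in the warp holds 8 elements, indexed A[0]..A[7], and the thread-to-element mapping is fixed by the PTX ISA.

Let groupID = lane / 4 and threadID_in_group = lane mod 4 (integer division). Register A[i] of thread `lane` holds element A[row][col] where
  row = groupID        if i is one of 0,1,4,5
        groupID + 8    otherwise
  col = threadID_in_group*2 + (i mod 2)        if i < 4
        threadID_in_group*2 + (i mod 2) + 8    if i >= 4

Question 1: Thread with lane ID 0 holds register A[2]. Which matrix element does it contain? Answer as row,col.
8,0

L=0⇒gr=0>>2=0, th=0&3=0
[2]⇒row 0+8=8  col 0·2+0+0=0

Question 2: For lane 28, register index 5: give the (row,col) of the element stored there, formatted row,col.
7,9

lane 28: g=7 (28/4), t=0 (28%4)
i=5: r=7+0=7, c=0*2+1+8=9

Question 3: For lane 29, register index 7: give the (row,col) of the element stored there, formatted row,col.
lane 29: grp=7 (29/4), tig=1 (29%4)
i=7: r=7+8=15, c=1*2+1+8=11

15,11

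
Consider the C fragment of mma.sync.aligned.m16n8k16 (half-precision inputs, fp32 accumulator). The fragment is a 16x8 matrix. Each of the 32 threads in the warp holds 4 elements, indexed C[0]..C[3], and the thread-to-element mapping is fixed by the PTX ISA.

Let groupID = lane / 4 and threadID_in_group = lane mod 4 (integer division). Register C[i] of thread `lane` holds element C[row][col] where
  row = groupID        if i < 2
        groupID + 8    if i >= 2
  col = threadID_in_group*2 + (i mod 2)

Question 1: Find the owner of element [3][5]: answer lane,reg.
r=3->g=3,rb=0  c=5->t=2,b0=1
L=3*4+2=14  i=0*2+1=1

14,1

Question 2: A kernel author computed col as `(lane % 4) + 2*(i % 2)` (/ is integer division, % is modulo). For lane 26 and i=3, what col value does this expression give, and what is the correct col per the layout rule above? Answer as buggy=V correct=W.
`(lane % 4) + 2*(i % 2)`[26,3]->4
26: g=6,t=2
[3] (6+8,2*2+1) = (14,5)
col: 4 vs 5

buggy=4 correct=5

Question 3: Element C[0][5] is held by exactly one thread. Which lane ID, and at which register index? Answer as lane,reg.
2,1

r=0->g=0,rb=0  c=5->t=2,b0=1
L=0*4+2=2  i=0*2+1=1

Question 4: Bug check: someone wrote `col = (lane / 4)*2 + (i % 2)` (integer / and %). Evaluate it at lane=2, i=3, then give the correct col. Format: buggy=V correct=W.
buggy=1 correct=5

`(lane / 4)*2 + (i % 2)`[2,3]⇒1
lane 2⇒2/4=0, 2 mod 4=2
i=3  r:0+8⇒8  c:2·2+1⇒5
col: 1 vs 5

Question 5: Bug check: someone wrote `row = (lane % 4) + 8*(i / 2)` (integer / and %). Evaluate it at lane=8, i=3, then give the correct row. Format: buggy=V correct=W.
`(lane % 4) + 8*(i / 2)`[8,3]->8
lane 8->8/4=2, 8 mod 4=0
i=3  r:2+8->10  c:2·0+1->1
row: 8 vs 10

buggy=8 correct=10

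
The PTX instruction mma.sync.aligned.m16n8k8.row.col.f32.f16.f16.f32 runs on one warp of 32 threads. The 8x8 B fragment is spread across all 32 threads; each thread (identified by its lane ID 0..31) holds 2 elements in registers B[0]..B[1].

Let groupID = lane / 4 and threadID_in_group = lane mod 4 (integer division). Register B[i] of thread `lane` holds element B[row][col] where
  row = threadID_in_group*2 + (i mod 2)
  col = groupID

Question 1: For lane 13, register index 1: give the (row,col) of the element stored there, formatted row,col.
3,3

lane 13: G=3 (13/4), T=1 (13%4)
i=1: r=1*2+1=3, c=G=3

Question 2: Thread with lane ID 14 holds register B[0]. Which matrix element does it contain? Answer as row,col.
4,3

lane 14->14/4=3, 14 mod 4=2
i=0  r:2·2+0->4  c:3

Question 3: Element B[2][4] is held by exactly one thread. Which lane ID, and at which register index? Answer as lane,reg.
c=4⇒gr=4  r=2⇒th=1,odd=0
L=4*4+1=17  i=0=0

17,0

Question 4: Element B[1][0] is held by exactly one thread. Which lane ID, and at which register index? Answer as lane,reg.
c=0→G=0  r=1→T=0,p=1
L=0*4+0=0  i=1=1

0,1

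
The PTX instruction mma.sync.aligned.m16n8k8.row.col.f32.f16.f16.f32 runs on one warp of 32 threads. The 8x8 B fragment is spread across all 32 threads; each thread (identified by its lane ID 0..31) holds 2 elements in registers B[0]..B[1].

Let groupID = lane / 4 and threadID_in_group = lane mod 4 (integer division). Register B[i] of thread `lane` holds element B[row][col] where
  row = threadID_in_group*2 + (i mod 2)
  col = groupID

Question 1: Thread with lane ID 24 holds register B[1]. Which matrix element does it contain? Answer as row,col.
1,6

L=24→G=24>>2=6, T=24&3=0
[1]→row 0·2+1=1  col G=6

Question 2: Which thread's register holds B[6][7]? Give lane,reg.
31,0

c=7->g=7  r=6->t=3,b0=0
L=7*4+3=31  i=0=0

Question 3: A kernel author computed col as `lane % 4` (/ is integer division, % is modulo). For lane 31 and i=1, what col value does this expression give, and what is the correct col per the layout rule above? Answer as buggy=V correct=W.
buggy=3 correct=7

`lane % 4`[31,1]⇒3
lane 31⇒31/4=7, 31 mod 4=3
i=1  r:2·3+1⇒7  c:7
col: 3 vs 7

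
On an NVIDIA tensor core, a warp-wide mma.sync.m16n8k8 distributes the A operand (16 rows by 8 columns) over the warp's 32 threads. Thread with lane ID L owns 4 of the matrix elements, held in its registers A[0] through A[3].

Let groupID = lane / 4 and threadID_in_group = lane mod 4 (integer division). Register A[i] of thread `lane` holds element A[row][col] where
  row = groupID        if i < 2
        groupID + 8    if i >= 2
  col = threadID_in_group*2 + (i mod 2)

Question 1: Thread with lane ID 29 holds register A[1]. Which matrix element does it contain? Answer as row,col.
L=29=>grp=29>>2=7, tig=29&3=1
[1]=>row 7+0=7  col 1·2+1=3

7,3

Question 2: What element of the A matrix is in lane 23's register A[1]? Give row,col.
lane 23: gr=5 (23/4), th=3 (23%4)
i=1: r=5+0=5, c=3*2+1=7

5,7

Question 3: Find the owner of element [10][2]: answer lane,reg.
r:10=>grp=2,rB=1  c:2=>tig=1,lo=0
L=2*4+1=9  i=1*2+0=2

9,2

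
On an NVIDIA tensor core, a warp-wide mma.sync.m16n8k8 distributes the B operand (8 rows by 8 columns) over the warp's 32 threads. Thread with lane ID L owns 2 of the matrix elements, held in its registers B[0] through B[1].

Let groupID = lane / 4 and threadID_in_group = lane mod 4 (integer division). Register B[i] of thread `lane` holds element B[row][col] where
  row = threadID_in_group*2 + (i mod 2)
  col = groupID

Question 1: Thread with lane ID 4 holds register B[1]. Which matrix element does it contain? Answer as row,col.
4: grp=1,tig=0
[1] (0*2+1,1) = (1,1)

1,1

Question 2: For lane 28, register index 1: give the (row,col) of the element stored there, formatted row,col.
1,7

28: G=7,T=0
[1] (0*2+1,7) = (1,7)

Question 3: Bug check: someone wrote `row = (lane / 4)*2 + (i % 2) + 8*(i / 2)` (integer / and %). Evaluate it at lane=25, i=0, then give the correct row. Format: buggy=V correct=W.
buggy=12 correct=2

`(lane / 4)*2 + (i % 2) + 8*(i / 2)`[25,0]⇒12
25: gr=6,th=1
[0] (1*2+0,6) = (2,6)
row: 12 vs 2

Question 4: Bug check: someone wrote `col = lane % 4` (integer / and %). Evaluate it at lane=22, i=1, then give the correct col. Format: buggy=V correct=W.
buggy=2 correct=5

`lane % 4`[22,1]->2
22: g=5,t=2
[1] (2*2+1,5) = (5,5)
col: 2 vs 5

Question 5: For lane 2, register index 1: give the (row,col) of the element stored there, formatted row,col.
L=2⇒gr=2>>2=0, th=2&3=2
[1]⇒row 2·2+1=5  col gr=0

5,0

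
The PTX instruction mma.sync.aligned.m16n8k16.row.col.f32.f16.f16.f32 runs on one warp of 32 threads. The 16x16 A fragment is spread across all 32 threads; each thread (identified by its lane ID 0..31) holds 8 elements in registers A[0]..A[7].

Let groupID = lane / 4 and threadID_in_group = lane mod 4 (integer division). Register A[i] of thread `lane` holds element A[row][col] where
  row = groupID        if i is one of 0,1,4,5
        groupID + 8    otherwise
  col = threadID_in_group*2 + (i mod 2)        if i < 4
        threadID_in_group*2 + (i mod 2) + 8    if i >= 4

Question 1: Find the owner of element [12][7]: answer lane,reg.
19,3

r: 12->gid=4,r8=1  c: 7->c8=0,tid=3,i&1=1
L=4*4+3=19  i=0*4+1*2+1=3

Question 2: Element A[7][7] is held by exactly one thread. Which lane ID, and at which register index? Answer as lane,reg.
31,1

r=7->g=7,rb=0  c=7->cb=0,t=3,b0=1
L=7*4+3=31  i=0*4+0*2+1=1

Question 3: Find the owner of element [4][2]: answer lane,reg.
17,0

r=4->g=4,rb=0  c=2->cb=0,t=1,b0=0
L=4*4+1=17  i=0*4+0*2+0=0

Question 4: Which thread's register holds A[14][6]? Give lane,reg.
r:14=>grp=6,rB=1  c:6=>cB=0,tig=3,lo=0
L=6*4+3=27  i=0*4+1*2+0=2

27,2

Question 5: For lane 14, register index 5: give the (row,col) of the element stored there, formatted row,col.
lane 14->14/4=3, 14 mod 4=2
i=5  r:3+0->3  c:2·2+1+8->13

3,13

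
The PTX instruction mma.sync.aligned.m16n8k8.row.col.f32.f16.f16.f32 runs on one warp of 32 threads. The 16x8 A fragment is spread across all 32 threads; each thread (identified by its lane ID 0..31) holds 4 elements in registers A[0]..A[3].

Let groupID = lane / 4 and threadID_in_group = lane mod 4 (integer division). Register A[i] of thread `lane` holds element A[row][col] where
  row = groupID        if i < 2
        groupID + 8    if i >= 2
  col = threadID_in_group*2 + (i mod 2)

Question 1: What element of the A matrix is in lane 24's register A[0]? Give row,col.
24: g=6,t=0
[0] (6+0,0*2+0) = (6,0)

6,0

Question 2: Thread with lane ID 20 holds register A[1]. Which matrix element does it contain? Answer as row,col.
5,1

lane 20: gid=5 (20/4), tid=0 (20%4)
i=1: r=5+0=5, c=0*2+1=1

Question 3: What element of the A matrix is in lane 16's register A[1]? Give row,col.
4,1

lane 16→16/4=4, 16 mod 4=0
i=1  r:4+0→4  c:2·0+1→1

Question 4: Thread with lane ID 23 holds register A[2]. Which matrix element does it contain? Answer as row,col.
13,6

23: grp=5,tig=3
[2] (5+8,3*2+0) = (13,6)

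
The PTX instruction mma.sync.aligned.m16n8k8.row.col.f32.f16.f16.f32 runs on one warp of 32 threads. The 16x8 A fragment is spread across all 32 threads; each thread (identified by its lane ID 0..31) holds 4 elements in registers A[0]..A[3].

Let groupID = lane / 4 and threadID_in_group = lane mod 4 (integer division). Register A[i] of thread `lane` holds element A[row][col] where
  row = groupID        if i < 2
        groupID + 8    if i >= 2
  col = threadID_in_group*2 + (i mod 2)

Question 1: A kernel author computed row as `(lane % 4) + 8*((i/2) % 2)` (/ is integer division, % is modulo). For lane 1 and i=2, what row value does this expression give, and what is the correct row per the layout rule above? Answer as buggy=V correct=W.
`(lane % 4) + 8*((i/2) % 2)`[1,2]->9
lane 1: g=0 (1/4), t=1 (1%4)
i=2: r=0+8=8, c=1*2+0=2
row: 9 vs 8

buggy=9 correct=8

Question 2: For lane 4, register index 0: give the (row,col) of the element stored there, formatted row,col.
lane 4->4/4=1, 4 mod 4=0
i=0  r:1+0->1  c:2·0+0->0

1,0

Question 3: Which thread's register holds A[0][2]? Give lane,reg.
r=0->g=0,rb=0  c=2->t=1,b0=0
L=0*4+1=1  i=0*2+0=0

1,0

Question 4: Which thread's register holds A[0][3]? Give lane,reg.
1,1

r: 0->gid=0,r8=0  c: 3->tid=1,i&1=1
L=0*4+1=1  i=0*2+1=1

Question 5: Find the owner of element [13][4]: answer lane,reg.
22,2

r: 13->gid=5,r8=1  c: 4->tid=2,i&1=0
L=5*4+2=22  i=1*2+0=2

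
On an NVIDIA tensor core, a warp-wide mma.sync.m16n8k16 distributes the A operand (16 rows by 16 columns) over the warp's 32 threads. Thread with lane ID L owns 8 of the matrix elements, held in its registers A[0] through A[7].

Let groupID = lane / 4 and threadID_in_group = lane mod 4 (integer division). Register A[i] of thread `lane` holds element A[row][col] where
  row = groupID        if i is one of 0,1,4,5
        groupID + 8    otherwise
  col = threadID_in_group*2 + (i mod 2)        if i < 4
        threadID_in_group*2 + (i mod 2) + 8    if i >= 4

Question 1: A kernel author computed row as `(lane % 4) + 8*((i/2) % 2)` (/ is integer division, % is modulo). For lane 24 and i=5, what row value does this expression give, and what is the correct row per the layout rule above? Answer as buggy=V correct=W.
buggy=0 correct=6

`(lane % 4) + 8*((i/2) % 2)`[24,5]=>0
lane 24: grp=6 (24/4), tig=0 (24%4)
i=5: r=6+0=6, c=0*2+1+8=9
row: 0 vs 6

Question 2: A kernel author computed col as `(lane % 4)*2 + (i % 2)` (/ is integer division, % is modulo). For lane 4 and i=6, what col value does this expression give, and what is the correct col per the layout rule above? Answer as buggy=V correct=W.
`(lane % 4)*2 + (i % 2)`[4,6]→0
L=4→G=4>>2=1, T=4&3=0
[6]→row 1+8=9  col 0·2+0+8=8
col: 0 vs 8

buggy=0 correct=8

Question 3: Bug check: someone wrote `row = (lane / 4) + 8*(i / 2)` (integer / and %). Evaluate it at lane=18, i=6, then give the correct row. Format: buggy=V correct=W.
`(lane / 4) + 8*(i / 2)`[18,6]→28
lane 18→18/4=4, 18 mod 4=2
i=6  r:4+8→12  c:2·2+0+8→12
row: 28 vs 12

buggy=28 correct=12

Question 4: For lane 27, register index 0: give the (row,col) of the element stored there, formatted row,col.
lane 27: g=6 (27/4), t=3 (27%4)
i=0: r=6+0=6, c=3*2+0+0=6

6,6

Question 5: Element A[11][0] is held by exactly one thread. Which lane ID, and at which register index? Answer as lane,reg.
12,2

r:11=>grp=3,rB=1  c:0=>cB=0,tig=0,lo=0
L=3*4+0=12  i=0*4+1*2+0=2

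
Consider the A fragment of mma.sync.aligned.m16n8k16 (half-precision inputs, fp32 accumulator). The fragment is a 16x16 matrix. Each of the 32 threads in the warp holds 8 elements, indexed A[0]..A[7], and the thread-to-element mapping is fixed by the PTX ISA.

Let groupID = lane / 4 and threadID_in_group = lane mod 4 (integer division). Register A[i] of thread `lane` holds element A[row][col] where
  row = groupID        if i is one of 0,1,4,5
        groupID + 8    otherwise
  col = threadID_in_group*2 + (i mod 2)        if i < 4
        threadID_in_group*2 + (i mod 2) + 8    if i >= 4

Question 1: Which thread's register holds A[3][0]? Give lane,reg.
r: 3->gid=3,r8=0  c: 0->c8=0,tid=0,i&1=0
L=3*4+0=12  i=0*4+0*2+0=0

12,0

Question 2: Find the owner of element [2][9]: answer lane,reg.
8,5

r=2->g=2,rb=0  c=9->cb=1,t=0,b0=1
L=2*4+0=8  i=1*4+0*2+1=5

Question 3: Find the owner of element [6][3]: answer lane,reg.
25,1

r=6⇒gr=6,Rb=0  c=3⇒Cb=0,th=1,odd=1
L=6*4+1=25  i=0*4+0*2+1=1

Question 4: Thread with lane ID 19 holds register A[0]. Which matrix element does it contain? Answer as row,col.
L=19→G=19>>2=4, T=19&3=3
[0]→row 4+0=4  col 3·2+0+0=6

4,6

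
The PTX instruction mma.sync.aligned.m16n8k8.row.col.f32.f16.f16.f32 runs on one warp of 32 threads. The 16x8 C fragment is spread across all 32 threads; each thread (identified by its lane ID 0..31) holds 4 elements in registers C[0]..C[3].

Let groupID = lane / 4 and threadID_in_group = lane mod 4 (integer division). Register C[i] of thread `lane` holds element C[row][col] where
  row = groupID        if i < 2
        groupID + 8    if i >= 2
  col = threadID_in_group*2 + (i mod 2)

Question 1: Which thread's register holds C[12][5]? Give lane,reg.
r:12=>grp=4,rB=1  c:5=>tig=2,lo=1
L=4*4+2=18  i=1*2+1=3

18,3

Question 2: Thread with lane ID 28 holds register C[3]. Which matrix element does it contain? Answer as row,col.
15,1

28: gid=7,tid=0
[3] (7+8,0*2+1) = (15,1)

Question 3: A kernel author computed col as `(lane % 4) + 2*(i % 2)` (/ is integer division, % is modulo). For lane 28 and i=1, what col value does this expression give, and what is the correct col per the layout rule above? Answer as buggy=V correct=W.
`(lane % 4) + 2*(i % 2)`[28,1]⇒2
28: gr=7,th=0
[1] (7+0,0*2+1) = (7,1)
col: 2 vs 1

buggy=2 correct=1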